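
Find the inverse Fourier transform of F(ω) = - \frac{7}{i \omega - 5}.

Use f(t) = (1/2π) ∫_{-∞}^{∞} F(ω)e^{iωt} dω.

f(t) = 7 e^{5 t} u\left(- t\right)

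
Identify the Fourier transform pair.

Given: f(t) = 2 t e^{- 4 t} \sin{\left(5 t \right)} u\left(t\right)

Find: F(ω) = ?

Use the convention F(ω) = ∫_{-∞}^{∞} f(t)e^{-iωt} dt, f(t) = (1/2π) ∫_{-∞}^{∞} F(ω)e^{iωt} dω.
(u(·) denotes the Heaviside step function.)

F(ω) = \frac{20 \left(i \omega + 4\right)}{\left(\left(i \omega + 4\right)^{2} + 25\right)^{2}}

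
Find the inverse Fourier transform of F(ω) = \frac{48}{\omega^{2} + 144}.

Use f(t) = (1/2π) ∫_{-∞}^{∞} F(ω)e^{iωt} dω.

f(t) = 2 e^{- 12 \left|{t}\right|}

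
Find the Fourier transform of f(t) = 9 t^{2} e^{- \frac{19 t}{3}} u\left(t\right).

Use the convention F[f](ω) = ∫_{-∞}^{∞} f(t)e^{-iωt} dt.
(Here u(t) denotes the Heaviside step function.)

F(ω) = \frac{486}{\left(3 i \omega + 19\right)^{3}}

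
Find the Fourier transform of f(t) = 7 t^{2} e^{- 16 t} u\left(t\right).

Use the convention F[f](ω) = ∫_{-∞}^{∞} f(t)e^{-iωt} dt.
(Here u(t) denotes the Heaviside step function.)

F(ω) = \frac{14}{\left(i \omega + 16\right)^{3}}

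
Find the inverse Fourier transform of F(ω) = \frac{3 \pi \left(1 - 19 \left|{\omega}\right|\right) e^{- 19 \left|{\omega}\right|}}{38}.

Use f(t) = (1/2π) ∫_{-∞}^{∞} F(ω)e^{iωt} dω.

f(t) = \frac{3 t^{2}}{\left(t^{2} + 361\right)^{2}}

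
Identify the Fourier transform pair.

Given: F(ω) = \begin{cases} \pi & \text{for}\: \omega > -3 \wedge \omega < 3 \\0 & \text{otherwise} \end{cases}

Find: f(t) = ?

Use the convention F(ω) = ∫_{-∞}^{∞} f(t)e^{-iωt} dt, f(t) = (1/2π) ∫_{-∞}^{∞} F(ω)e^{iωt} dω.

f(t) = \frac{\sin{\left(3 t \right)}}{t}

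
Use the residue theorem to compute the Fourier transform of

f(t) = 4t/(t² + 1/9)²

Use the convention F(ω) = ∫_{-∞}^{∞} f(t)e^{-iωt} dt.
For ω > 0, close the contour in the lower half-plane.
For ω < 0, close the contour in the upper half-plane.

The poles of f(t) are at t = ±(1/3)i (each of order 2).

Let g(z) = f(z)e^{-iωz}; for large |z| the factor e^{-iωz} decays in the lower half-plane when ω > 0 and in the upper half-plane when ω < 0.

Case ω > 0 (lower half-plane, clockwise contour ⇒ F(ω) = -2πi·ΣRes):
  Res_{z = - \frac{i}{3}} g(z) = 3 \omega e^{- \frac{\omega}{3}} (pole of order 2)
  F(ω) = -2πi·ΣRes = - 6 i \pi \omega e^{- \frac{\omega}{3}}

Case ω < 0 (upper half-plane, counterclockwise contour ⇒ F(ω) = +2πi·ΣRes):
  Res_{z = \frac{i}{3}} g(z) = - 3 \omega e^{\frac{\omega}{3}} (pole of order 2)
  F(ω) = 2πi·ΣRes = - 6 i \pi \omega e^{\frac{\omega}{3}}

Both cases combine into a single formula in |ω|:

F(ω) = - 6 i \pi \omega e^{- \frac{\left|{\omega}\right|}{3}}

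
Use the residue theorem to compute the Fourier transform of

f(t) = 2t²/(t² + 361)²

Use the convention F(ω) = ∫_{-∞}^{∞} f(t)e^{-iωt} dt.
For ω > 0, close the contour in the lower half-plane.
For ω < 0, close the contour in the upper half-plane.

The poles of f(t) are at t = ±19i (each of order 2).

Let g(z) = f(z)e^{-iωz}; for large |z| the factor e^{-iωz} decays in the lower half-plane when ω > 0 and in the upper half-plane when ω < 0.

Case ω > 0 (lower half-plane, clockwise contour ⇒ F(ω) = -2πi·ΣRes):
  Res_{z = - 19 i} g(z) = \frac{i \left(1 - 19 \omega\right) e^{- 19 \omega}}{38} (pole of order 2)
  F(ω) = -2πi·ΣRes = \frac{\pi \left(1 - 19 \omega\right) e^{- 19 \omega}}{19}

Case ω < 0 (upper half-plane, counterclockwise contour ⇒ F(ω) = +2πi·ΣRes):
  Res_{z = 19 i} g(z) = \frac{i \left(- 19 \omega - 1\right) e^{19 \omega}}{38} (pole of order 2)
  F(ω) = 2πi·ΣRes = \frac{\pi \left(19 \omega + 1\right) e^{19 \omega}}{19}

Both cases combine into a single formula in |ω|:

F(ω) = \frac{\pi \left(1 - 19 \left|{\omega}\right|\right) e^{- 19 \left|{\omega}\right|}}{19}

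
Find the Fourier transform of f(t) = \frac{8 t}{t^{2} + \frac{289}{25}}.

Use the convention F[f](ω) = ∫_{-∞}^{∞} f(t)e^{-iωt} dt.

F(ω) = - 8 i \pi e^{- \frac{17 \left|{\omega}\right|}{5}} \operatorname{sign}{\left(\omega \right)}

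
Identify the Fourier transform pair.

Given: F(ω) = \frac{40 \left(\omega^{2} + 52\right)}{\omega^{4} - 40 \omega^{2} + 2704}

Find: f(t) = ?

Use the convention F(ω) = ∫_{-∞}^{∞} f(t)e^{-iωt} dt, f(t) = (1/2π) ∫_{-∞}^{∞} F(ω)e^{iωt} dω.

f(t) = 5 e^{- 4 \left|{t}\right|} \cos{\left(6 \left|{t}\right| \right)}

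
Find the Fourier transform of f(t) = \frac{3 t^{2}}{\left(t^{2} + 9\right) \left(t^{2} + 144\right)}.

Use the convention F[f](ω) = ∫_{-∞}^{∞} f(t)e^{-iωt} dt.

F(ω) = \frac{\pi \left(4 - e^{9 \left|{\omega}\right|}\right) e^{- 12 \left|{\omega}\right|}}{15}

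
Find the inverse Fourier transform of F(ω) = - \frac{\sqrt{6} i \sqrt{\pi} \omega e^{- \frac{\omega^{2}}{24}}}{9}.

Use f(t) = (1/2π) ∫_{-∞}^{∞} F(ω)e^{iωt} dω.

f(t) = 8 t e^{- 6 t^{2}}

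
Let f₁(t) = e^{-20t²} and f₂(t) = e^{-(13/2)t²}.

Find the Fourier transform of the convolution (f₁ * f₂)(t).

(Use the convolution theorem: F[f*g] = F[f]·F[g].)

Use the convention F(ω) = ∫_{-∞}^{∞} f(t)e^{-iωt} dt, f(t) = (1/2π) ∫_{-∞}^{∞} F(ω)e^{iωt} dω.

F[f₁*f₂](ω) = \frac{\sqrt{130} \pi e^{- \frac{53 \omega^{2}}{1040}}}{130}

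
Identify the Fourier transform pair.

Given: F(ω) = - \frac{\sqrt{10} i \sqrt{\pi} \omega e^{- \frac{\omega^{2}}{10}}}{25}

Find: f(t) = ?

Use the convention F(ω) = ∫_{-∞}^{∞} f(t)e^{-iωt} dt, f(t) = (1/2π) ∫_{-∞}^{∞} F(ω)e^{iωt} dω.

f(t) = t e^{- \frac{5 t^{2}}{2}}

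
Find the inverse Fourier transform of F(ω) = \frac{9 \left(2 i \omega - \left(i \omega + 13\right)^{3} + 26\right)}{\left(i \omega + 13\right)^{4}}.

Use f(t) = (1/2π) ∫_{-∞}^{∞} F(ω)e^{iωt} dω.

f(t) = 9 \left(t^{2} - 1\right) e^{- 13 t} u\left(t\right)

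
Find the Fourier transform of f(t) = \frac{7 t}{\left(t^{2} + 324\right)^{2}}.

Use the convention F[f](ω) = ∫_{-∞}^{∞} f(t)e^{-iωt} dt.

F(ω) = - \frac{7 i \pi \omega e^{- 18 \left|{\omega}\right|}}{36}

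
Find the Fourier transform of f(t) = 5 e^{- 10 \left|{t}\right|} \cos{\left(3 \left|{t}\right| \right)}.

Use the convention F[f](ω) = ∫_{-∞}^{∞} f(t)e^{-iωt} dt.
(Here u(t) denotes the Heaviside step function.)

F(ω) = \frac{100 \left(\omega^{2} + 109\right)}{\omega^{4} + 182 \omega^{2} + 11881}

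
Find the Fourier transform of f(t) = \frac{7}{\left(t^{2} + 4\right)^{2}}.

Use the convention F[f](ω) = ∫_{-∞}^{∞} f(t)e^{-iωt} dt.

F(ω) = \frac{7 \pi \left(2 \left|{\omega}\right| + 1\right) e^{- 2 \left|{\omega}\right|}}{16}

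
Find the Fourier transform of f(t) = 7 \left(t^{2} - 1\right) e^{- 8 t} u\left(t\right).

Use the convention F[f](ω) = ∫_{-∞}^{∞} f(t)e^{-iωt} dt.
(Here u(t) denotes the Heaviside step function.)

F(ω) = \frac{7 \left(2 i \omega - \left(i \omega + 8\right)^{3} + 16\right)}{\left(i \omega + 8\right)^{4}}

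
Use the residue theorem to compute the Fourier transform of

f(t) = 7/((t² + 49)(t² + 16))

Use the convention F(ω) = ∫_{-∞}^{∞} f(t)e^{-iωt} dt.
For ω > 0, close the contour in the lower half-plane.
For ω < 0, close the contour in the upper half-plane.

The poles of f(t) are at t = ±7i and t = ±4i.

Let g(z) = f(z)e^{-iωz}; for large |z| the factor e^{-iωz} decays in the lower half-plane when ω > 0 and in the upper half-plane when ω < 0.

Case ω > 0 (lower half-plane, clockwise contour ⇒ F(ω) = -2πi·ΣRes):
  Res_{z = - 7 i} g(z) = - \frac{i e^{- 7 \omega}}{66}
  Res_{z = - 4 i} g(z) = \frac{7 i e^{- 4 \omega}}{264}
  F(ω) = -2πi·ΣRes = \frac{\pi \left(7 e^{3 \omega} - 4\right) e^{- 7 \omega}}{132}

Case ω < 0 (upper half-plane, counterclockwise contour ⇒ F(ω) = +2πi·ΣRes):
  Res_{z = 7 i} g(z) = \frac{i e^{7 \omega}}{66}
  Res_{z = 4 i} g(z) = - \frac{7 i e^{4 \omega}}{264}
  F(ω) = 2πi·ΣRes = \frac{\pi \left(7 - 4 e^{3 \omega}\right) e^{4 \omega}}{132}

Both cases combine into a single formula in |ω|:

F(ω) = \frac{\pi \left(7 e^{3 \left|{\omega}\right|} - 4\right) e^{- 7 \left|{\omega}\right|}}{132}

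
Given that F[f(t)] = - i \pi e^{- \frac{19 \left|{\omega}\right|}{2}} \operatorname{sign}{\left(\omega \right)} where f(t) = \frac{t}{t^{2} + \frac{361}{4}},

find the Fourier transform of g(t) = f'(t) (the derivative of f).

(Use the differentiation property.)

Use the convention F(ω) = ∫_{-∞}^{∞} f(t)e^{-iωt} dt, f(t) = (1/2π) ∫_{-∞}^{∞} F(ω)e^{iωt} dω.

F[g](ω) = \pi \omega e^{- \frac{19 \left|{\omega}\right|}{2}} \operatorname{sign}{\left(\omega \right)}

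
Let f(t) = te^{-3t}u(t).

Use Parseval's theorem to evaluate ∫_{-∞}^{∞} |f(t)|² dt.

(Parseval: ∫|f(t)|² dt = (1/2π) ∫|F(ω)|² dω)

∫|f(t)|² dt = \frac{1}{108}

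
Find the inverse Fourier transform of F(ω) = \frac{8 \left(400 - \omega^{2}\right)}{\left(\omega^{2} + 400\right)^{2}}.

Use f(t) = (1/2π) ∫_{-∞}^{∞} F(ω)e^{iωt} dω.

f(t) = 4 e^{- 20 \left|{t}\right|} \left|{t}\right|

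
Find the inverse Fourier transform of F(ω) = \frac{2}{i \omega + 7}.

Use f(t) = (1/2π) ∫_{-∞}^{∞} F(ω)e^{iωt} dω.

f(t) = 2 e^{- 7 t} u\left(t\right)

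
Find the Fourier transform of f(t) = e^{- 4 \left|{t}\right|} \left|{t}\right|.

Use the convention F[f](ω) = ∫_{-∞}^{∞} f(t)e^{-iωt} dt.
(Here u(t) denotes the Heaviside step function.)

F(ω) = \frac{2 \left(16 - \omega^{2}\right)}{\left(\omega^{2} + 16\right)^{2}}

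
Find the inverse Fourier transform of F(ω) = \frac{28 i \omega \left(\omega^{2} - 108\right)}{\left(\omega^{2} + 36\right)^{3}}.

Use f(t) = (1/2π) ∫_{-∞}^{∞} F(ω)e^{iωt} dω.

f(t) = 7 t e^{- 6 \left|{t}\right|} \left|{t}\right|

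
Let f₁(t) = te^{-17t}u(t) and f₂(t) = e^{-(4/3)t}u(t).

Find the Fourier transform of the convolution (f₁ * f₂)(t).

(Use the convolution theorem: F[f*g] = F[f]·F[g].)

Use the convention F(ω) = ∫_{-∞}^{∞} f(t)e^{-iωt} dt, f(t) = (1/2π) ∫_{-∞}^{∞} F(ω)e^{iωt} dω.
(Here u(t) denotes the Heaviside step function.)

F[f₁*f₂](ω) = \frac{3}{\left(i \omega + 17\right)^{2} \left(3 i \omega + 4\right)}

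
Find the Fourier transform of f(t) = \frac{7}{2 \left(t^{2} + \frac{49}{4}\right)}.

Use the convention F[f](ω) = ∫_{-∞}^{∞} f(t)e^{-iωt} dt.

F(ω) = \pi e^{- \frac{7 \left|{\omega}\right|}{2}}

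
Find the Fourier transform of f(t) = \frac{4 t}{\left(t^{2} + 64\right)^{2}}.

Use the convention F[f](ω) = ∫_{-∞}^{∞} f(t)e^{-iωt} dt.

F(ω) = - \frac{i \pi \omega e^{- 8 \left|{\omega}\right|}}{4}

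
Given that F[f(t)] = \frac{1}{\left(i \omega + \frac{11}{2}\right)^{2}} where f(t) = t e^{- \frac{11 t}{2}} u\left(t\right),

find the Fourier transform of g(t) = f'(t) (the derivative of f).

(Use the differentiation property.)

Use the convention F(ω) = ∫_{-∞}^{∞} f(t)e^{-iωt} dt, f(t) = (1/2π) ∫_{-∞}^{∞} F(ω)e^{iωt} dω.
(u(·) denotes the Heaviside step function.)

F[g](ω) = \frac{4 i \omega}{\left(2 i \omega + 11\right)^{2}}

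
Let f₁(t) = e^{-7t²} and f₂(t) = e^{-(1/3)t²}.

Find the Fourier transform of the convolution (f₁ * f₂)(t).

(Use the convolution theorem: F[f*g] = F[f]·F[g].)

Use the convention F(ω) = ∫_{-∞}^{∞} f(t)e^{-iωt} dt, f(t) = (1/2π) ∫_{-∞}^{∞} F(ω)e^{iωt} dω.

F[f₁*f₂](ω) = \frac{\sqrt{21} \pi e^{- \frac{11 \omega^{2}}{14}}}{7}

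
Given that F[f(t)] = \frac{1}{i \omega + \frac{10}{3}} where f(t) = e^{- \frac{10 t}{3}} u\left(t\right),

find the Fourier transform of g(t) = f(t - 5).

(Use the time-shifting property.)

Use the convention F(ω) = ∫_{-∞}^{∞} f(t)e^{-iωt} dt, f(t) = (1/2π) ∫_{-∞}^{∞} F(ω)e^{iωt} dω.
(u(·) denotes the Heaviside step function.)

F[g](ω) = \frac{3 e^{- 5 i \omega}}{3 i \omega + 10}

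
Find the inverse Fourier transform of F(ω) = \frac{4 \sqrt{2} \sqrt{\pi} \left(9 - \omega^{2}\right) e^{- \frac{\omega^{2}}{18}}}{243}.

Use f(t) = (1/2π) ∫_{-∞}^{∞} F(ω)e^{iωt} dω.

f(t) = 4 t^{2} e^{- \frac{9 t^{2}}{2}}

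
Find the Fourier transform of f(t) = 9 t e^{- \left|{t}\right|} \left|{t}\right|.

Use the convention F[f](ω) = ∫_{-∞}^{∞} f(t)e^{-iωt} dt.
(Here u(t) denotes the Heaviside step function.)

F(ω) = \frac{36 i \omega \left(\omega^{2} - 3\right)}{\left(\omega^{2} + 1\right)^{3}}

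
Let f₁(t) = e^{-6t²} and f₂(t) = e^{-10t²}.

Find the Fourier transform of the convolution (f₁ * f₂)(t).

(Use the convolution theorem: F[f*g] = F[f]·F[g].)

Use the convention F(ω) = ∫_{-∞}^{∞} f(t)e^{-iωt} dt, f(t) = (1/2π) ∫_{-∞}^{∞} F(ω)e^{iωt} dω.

F[f₁*f₂](ω) = \frac{\sqrt{15} \pi e^{- \frac{\omega^{2}}{15}}}{30}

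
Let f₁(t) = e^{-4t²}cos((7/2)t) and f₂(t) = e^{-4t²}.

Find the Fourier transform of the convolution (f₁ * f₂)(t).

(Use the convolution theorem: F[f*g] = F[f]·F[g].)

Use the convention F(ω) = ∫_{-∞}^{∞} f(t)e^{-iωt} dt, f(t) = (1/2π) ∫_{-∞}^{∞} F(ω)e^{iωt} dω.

F[f₁*f₂](ω) = \frac{\pi \left(e^{\frac{7 \omega}{8}} + 1\right) e^{- \frac{\omega^{2}}{8} - \frac{7 \omega}{16} - \frac{49}{64}}}{8}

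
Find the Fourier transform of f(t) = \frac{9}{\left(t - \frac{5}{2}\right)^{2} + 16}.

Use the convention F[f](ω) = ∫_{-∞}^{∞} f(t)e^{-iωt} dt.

F(ω) = \frac{9 \pi e^{- \frac{5 i \omega}{2} - 4 \left|{\omega}\right|}}{4}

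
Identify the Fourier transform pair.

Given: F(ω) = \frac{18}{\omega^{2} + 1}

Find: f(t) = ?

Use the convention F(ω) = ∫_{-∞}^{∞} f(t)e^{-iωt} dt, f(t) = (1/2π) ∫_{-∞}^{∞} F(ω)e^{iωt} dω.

f(t) = 9 e^{- \left|{t}\right|}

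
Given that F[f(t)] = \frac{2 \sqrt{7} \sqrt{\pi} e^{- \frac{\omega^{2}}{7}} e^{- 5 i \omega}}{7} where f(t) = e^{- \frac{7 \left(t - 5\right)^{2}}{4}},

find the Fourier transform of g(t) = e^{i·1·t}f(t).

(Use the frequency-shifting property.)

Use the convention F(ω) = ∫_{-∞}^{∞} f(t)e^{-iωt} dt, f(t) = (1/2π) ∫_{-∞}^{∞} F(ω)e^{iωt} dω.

F[g](ω) = \frac{2 \sqrt{7} \sqrt{\pi} e^{- \frac{\left(\omega - 1\right) \left(\omega - 1 + 35 i\right)}{7}}}{7}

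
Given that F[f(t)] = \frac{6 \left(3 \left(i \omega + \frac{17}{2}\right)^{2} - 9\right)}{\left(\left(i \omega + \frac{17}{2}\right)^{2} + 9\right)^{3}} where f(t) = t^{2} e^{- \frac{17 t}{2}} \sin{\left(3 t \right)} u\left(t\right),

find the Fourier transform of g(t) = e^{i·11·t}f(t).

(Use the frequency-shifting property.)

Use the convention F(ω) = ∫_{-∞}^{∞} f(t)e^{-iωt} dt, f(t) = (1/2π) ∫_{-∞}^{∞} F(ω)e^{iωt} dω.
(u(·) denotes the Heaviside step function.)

F[g](ω) = \frac{288 \left(\left(2 i \left(\omega - 11\right) + 17\right)^{2} - 12\right)}{\left(\left(2 i \left(\omega - 11\right) + 17\right)^{2} + 36\right)^{3}}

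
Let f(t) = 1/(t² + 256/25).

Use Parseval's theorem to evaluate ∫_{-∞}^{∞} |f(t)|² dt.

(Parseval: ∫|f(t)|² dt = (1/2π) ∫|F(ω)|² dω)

∫|f(t)|² dt = \frac{125 \pi}{8192}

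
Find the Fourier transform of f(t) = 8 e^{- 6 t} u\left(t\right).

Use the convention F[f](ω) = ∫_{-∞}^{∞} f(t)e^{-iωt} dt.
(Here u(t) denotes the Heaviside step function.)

F(ω) = \frac{8}{i \omega + 6}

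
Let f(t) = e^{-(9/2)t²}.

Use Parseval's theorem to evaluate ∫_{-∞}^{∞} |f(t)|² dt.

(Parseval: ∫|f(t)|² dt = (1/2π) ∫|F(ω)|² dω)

∫|f(t)|² dt = \frac{\sqrt{\pi}}{3}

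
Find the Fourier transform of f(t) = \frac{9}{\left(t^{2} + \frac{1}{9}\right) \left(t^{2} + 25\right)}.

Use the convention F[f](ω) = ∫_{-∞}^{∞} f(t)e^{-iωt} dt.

F(ω) = - \frac{81 \pi e^{- 5 \left|{\omega}\right|}}{1120} + \frac{243 \pi e^{- \frac{\left|{\omega}\right|}{3}}}{224}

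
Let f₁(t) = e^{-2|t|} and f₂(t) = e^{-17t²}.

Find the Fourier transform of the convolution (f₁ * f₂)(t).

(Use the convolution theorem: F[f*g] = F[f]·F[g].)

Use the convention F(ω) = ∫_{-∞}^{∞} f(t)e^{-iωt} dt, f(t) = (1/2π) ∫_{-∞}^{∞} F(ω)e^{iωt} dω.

F[f₁*f₂](ω) = \frac{4 \sqrt{17} \sqrt{\pi} e^{- \frac{\omega^{2}}{68}}}{17 \left(\omega^{2} + 4\right)}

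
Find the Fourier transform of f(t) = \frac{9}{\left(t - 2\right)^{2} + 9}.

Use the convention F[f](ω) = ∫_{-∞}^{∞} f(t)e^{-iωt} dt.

F(ω) = 3 \pi e^{- 2 i \omega - 3 \left|{\omega}\right|}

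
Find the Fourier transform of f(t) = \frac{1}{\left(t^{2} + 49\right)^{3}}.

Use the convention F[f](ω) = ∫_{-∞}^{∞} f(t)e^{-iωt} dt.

F(ω) = \frac{\pi \left(49 \omega^{2} + 21 \left|{\omega}\right| + 3\right) e^{- 7 \left|{\omega}\right|}}{134456}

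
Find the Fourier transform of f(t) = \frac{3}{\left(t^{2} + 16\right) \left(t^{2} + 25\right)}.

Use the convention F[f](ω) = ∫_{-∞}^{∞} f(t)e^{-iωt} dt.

F(ω) = \frac{\pi \left(5 e^{\left|{\omega}\right|} - 4\right) e^{- 5 \left|{\omega}\right|}}{60}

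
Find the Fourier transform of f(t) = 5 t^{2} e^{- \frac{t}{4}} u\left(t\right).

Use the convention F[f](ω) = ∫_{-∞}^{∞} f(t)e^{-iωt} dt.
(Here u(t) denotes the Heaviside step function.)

F(ω) = \frac{640}{\left(4 i \omega + 1\right)^{3}}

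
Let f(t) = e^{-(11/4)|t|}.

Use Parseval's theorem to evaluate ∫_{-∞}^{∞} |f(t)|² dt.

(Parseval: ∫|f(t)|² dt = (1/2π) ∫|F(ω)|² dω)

∫|f(t)|² dt = \frac{4}{11}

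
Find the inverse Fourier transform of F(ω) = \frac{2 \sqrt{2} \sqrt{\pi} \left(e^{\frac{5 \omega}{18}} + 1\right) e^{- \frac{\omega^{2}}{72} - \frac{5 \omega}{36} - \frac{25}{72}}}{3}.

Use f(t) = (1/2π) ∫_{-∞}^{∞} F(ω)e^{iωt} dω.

f(t) = 8 e^{- 18 t^{2}} \cos{\left(5 t \right)}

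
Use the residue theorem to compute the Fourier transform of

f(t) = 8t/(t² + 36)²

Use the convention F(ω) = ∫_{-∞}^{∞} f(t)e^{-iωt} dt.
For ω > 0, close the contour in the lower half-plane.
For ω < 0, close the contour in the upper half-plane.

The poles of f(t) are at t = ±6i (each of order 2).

Let g(z) = f(z)e^{-iωz}; for large |z| the factor e^{-iωz} decays in the lower half-plane when ω > 0 and in the upper half-plane when ω < 0.

Case ω > 0 (lower half-plane, clockwise contour ⇒ F(ω) = -2πi·ΣRes):
  Res_{z = - 6 i} g(z) = \frac{\omega e^{- 6 \omega}}{3} (pole of order 2)
  F(ω) = -2πi·ΣRes = - \frac{2 i \pi \omega e^{- 6 \omega}}{3}

Case ω < 0 (upper half-plane, counterclockwise contour ⇒ F(ω) = +2πi·ΣRes):
  Res_{z = 6 i} g(z) = - \frac{\omega e^{6 \omega}}{3} (pole of order 2)
  F(ω) = 2πi·ΣRes = - \frac{2 i \pi \omega e^{6 \omega}}{3}

Both cases combine into a single formula in |ω|:

F(ω) = - \frac{2 i \pi \omega e^{- 6 \left|{\omega}\right|}}{3}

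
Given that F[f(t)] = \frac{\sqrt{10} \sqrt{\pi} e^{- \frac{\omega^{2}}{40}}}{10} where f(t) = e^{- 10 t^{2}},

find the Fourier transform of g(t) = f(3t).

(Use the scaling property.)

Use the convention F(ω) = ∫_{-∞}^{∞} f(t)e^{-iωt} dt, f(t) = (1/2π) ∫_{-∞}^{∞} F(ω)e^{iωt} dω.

F[g](ω) = \frac{\sqrt{10} \sqrt{\pi} e^{- \frac{\omega^{2}}{360}}}{30}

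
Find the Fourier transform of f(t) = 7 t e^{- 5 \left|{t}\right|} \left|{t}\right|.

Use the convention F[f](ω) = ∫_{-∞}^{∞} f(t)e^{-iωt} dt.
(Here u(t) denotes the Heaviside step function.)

F(ω) = \frac{28 i \omega \left(\omega^{2} - 75\right)}{\left(\omega^{2} + 25\right)^{3}}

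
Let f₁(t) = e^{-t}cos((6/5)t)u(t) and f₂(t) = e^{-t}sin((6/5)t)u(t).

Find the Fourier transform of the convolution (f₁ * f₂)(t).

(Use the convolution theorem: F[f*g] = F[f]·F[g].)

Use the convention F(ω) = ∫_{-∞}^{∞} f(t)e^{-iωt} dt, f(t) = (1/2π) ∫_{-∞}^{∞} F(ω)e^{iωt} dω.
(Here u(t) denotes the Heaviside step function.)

F[f₁*f₂](ω) = \frac{750 \left(i \omega + 1\right)}{\left(25 \left(i \omega + 1\right)^{2} + 36\right)^{2}}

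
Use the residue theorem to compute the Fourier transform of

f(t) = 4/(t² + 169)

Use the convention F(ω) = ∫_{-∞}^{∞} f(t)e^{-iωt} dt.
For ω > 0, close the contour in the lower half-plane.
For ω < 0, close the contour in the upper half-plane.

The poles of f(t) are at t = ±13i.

Let g(z) = f(z)e^{-iωz}; for large |z| the factor e^{-iωz} decays in the lower half-plane when ω > 0 and in the upper half-plane when ω < 0.

Case ω > 0 (lower half-plane, clockwise contour ⇒ F(ω) = -2πi·ΣRes):
  Res_{z = - 13 i} g(z) = \frac{2 i e^{- 13 \omega}}{13}
  F(ω) = -2πi·ΣRes = \frac{4 \pi e^{- 13 \omega}}{13}

Case ω < 0 (upper half-plane, counterclockwise contour ⇒ F(ω) = +2πi·ΣRes):
  Res_{z = 13 i} g(z) = - \frac{2 i e^{13 \omega}}{13}
  F(ω) = 2πi·ΣRes = \frac{4 \pi e^{13 \omega}}{13}

Both cases combine into a single formula in |ω|:

F(ω) = \frac{4 \pi e^{- 13 \left|{\omega}\right|}}{13}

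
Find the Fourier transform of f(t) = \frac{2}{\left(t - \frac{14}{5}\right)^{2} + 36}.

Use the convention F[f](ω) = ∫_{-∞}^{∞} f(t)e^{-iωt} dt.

F(ω) = \frac{\pi e^{- \frac{14 i \omega}{5} - 6 \left|{\omega}\right|}}{3}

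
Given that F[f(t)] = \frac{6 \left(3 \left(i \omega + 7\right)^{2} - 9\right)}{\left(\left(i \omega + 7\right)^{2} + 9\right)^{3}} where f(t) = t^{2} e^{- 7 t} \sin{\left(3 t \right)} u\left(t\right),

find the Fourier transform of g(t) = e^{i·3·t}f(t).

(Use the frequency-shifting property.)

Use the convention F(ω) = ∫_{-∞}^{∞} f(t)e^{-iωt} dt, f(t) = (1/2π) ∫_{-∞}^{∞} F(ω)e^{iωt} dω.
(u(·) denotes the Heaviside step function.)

F[g](ω) = \frac{18 \left(\left(i \left(\omega - 3\right) + 7\right)^{2} - 3\right)}{\left(\left(i \left(\omega - 3\right) + 7\right)^{2} + 9\right)^{3}}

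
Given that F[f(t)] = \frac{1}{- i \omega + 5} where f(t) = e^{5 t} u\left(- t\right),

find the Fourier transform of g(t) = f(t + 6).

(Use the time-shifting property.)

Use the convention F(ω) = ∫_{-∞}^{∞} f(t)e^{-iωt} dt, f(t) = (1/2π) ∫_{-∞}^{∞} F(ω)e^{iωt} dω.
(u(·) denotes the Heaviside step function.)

F[g](ω) = - \frac{e^{6 i \omega}}{i \omega - 5}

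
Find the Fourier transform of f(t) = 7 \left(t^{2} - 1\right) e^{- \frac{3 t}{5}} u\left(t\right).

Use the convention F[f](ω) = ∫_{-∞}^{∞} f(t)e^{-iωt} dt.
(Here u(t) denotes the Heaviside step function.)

F(ω) = \frac{35 \left(250 i \omega - \left(5 i \omega + 3\right)^{3} + 150\right)}{\left(5 i \omega + 3\right)^{4}}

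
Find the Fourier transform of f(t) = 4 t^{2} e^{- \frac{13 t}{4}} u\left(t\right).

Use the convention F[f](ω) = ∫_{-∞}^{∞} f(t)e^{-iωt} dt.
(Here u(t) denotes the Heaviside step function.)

F(ω) = \frac{512}{\left(4 i \omega + 13\right)^{3}}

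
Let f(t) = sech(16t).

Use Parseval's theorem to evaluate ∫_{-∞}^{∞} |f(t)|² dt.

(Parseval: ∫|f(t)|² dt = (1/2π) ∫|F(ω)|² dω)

∫|f(t)|² dt = \frac{1}{8}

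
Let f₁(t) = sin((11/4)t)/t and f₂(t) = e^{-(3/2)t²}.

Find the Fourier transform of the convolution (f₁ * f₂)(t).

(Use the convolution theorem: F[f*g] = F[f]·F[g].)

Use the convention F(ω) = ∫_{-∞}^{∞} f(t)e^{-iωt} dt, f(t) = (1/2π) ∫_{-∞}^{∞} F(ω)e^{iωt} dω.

F[f₁*f₂](ω) = \begin{cases} \frac{\sqrt{6} \pi^{\frac{3}{2}} e^{- \frac{\omega^{2}}{6}}}{3} & \text{for}\: \omega > - \frac{11}{4} \wedge \omega < \frac{11}{4} \\0 & \text{otherwise} \end{cases}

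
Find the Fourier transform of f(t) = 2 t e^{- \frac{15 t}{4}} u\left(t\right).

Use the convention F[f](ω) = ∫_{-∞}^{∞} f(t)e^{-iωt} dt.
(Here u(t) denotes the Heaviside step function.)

F(ω) = \frac{32}{\left(4 i \omega + 15\right)^{2}}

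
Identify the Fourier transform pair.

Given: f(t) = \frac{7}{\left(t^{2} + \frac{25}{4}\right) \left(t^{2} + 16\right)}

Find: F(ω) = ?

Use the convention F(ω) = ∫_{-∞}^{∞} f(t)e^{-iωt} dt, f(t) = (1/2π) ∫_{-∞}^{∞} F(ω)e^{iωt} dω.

F(ω) = - \frac{7 \pi e^{- 4 \left|{\omega}\right|}}{39} + \frac{56 \pi e^{- \frac{5 \left|{\omega}\right|}{2}}}{195}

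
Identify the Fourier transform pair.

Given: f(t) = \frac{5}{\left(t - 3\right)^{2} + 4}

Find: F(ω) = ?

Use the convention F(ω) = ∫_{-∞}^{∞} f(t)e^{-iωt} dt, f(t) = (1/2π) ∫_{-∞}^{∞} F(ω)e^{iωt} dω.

F(ω) = \frac{5 \pi e^{- 3 i \omega - 2 \left|{\omega}\right|}}{2}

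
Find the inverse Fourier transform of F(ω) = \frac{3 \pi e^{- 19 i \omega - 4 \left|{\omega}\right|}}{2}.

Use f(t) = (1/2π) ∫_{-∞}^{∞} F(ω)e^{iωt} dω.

f(t) = \frac{6}{\left(t - 19\right)^{2} + 16}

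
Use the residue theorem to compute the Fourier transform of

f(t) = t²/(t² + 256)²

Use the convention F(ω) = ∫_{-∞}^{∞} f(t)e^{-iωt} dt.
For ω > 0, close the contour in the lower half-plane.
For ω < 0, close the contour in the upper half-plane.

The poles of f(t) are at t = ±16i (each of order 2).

Let g(z) = f(z)e^{-iωz}; for large |z| the factor e^{-iωz} decays in the lower half-plane when ω > 0 and in the upper half-plane when ω < 0.

Case ω > 0 (lower half-plane, clockwise contour ⇒ F(ω) = -2πi·ΣRes):
  Res_{z = - 16 i} g(z) = \frac{i \left(1 - 16 \omega\right) e^{- 16 \omega}}{64} (pole of order 2)
  F(ω) = -2πi·ΣRes = \frac{\pi \left(1 - 16 \omega\right) e^{- 16 \omega}}{32}

Case ω < 0 (upper half-plane, counterclockwise contour ⇒ F(ω) = +2πi·ΣRes):
  Res_{z = 16 i} g(z) = \frac{i \left(- 16 \omega - 1\right) e^{16 \omega}}{64} (pole of order 2)
  F(ω) = 2πi·ΣRes = \frac{\pi \left(16 \omega + 1\right) e^{16 \omega}}{32}

Both cases combine into a single formula in |ω|:

F(ω) = \frac{\pi \left(1 - 16 \left|{\omega}\right|\right) e^{- 16 \left|{\omega}\right|}}{32}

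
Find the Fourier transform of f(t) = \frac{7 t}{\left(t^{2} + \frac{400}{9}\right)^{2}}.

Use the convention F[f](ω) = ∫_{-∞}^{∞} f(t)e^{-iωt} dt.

F(ω) = - \frac{21 i \pi \omega e^{- \frac{20 \left|{\omega}\right|}{3}}}{40}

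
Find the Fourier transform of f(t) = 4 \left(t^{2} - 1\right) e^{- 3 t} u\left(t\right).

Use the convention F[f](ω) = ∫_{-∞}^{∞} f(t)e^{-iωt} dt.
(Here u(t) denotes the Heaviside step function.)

F(ω) = \frac{4 \left(2 i \omega - \left(i \omega + 3\right)^{3} + 6\right)}{\left(i \omega + 3\right)^{4}}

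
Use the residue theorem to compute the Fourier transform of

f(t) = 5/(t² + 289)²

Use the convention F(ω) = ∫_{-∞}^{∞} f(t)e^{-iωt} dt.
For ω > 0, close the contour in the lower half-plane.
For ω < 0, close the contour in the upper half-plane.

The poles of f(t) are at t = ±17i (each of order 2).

Let g(z) = f(z)e^{-iωz}; for large |z| the factor e^{-iωz} decays in the lower half-plane when ω > 0 and in the upper half-plane when ω < 0.

Case ω > 0 (lower half-plane, clockwise contour ⇒ F(ω) = -2πi·ΣRes):
  Res_{z = - 17 i} g(z) = \frac{5 i \left(17 \omega + 1\right) e^{- 17 \omega}}{19652} (pole of order 2)
  F(ω) = -2πi·ΣRes = \frac{5 \pi \left(17 \omega + 1\right) e^{- 17 \omega}}{9826}

Case ω < 0 (upper half-plane, counterclockwise contour ⇒ F(ω) = +2πi·ΣRes):
  Res_{z = 17 i} g(z) = \frac{5 i \left(17 \omega - 1\right) e^{17 \omega}}{19652} (pole of order 2)
  F(ω) = 2πi·ΣRes = \frac{5 \pi \left(1 - 17 \omega\right) e^{17 \omega}}{9826}

Both cases combine into a single formula in |ω|:

F(ω) = \frac{5 \pi \left(17 \left|{\omega}\right| + 1\right) e^{- 17 \left|{\omega}\right|}}{9826}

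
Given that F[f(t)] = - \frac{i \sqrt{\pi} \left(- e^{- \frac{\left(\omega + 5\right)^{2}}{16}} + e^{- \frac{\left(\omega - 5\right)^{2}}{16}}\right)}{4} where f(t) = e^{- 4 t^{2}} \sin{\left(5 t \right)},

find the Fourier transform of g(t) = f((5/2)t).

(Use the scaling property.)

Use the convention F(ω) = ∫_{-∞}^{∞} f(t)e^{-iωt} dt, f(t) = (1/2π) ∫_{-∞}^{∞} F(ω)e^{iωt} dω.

F[g](ω) = \frac{i \sqrt{\pi} \left(1 - e^{\frac{\omega}{2}}\right) e^{- \frac{\omega^{2}}{100} - \frac{\omega}{4} - \frac{25}{16}}}{10}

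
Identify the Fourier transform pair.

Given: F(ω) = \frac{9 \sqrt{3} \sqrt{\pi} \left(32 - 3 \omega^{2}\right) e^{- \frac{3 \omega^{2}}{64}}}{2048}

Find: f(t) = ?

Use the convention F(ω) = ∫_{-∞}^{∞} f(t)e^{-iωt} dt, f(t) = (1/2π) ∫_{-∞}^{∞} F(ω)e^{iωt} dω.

f(t) = 6 t^{2} e^{- \frac{16 t^{2}}{3}}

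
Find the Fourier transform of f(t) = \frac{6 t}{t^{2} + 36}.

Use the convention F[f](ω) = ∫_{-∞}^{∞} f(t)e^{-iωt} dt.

F(ω) = - 6 i \pi e^{- 6 \left|{\omega}\right|} \operatorname{sign}{\left(\omega \right)}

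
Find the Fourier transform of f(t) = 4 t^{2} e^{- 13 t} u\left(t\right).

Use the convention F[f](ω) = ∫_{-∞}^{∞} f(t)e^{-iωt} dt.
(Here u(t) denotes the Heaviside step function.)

F(ω) = \frac{8}{\left(i \omega + 13\right)^{3}}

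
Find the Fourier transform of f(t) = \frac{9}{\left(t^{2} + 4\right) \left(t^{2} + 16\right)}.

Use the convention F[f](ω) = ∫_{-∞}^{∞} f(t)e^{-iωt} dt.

F(ω) = \frac{3 \pi \left(2 e^{2 \left|{\omega}\right|} - 1\right) e^{- 4 \left|{\omega}\right|}}{16}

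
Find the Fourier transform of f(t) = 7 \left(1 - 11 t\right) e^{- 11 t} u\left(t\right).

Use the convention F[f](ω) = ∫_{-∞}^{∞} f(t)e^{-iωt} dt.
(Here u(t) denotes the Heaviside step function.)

F(ω) = \frac{7 i \omega}{- \omega^{2} + 22 i \omega + 121}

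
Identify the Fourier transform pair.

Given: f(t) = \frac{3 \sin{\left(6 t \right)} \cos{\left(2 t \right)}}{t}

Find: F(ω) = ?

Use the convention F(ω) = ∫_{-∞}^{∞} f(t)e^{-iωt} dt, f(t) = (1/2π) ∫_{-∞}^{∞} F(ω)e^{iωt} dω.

F(ω) = \begin{cases} 3 \pi & \text{for}\: \omega > -4 \wedge \omega < 4 \\\frac{3 \pi}{2} & \text{for}\: \omega > -8 \wedge \omega < 8 \\0 & \text{otherwise} \end{cases}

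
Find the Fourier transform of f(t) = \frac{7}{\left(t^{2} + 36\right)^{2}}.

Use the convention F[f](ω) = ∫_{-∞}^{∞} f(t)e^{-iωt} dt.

F(ω) = \frac{7 \pi \left(6 \left|{\omega}\right| + 1\right) e^{- 6 \left|{\omega}\right|}}{432}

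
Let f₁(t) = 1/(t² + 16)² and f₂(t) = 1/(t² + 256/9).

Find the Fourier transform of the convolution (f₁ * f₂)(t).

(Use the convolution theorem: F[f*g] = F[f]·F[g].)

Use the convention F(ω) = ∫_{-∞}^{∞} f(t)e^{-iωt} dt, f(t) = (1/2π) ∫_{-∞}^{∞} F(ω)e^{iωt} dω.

F[f₁*f₂](ω) = \frac{3 \pi^{2} \left(4 \left|{\omega}\right| + 1\right) e^{- \frac{28 \left|{\omega}\right|}{3}}}{2048}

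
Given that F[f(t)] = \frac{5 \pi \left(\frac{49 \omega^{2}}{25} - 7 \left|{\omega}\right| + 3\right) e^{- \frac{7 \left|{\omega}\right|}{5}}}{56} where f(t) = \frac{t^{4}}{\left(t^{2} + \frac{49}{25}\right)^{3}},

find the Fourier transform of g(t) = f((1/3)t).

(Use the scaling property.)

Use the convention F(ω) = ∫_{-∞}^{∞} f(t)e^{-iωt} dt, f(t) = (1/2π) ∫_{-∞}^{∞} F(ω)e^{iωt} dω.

F[g](ω) = \frac{9 \pi \left(147 \omega^{2} - 175 \left|{\omega}\right| + 25\right) e^{- \frac{21 \left|{\omega}\right|}{5}}}{280}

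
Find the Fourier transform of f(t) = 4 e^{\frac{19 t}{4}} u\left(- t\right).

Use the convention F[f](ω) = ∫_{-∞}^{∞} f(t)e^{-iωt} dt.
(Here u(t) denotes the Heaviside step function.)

F(ω) = - \frac{16}{4 i \omega - 19}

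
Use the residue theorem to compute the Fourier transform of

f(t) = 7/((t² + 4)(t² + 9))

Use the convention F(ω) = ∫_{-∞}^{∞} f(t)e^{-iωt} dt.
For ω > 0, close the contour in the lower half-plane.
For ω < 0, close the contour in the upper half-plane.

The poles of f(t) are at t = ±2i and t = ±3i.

Let g(z) = f(z)e^{-iωz}; for large |z| the factor e^{-iωz} decays in the lower half-plane when ω > 0 and in the upper half-plane when ω < 0.

Case ω > 0 (lower half-plane, clockwise contour ⇒ F(ω) = -2πi·ΣRes):
  Res_{z = - 2 i} g(z) = \frac{7 i e^{- 2 \omega}}{20}
  Res_{z = - 3 i} g(z) = - \frac{7 i e^{- 3 \omega}}{30}
  F(ω) = -2πi·ΣRes = \frac{7 \pi \left(3 e^{\omega} - 2\right) e^{- 3 \omega}}{30}

Case ω < 0 (upper half-plane, counterclockwise contour ⇒ F(ω) = +2πi·ΣRes):
  Res_{z = 2 i} g(z) = - \frac{7 i e^{2 \omega}}{20}
  Res_{z = 3 i} g(z) = \frac{7 i e^{3 \omega}}{30}
  F(ω) = 2πi·ΣRes = \frac{7 \pi \left(3 - 2 e^{\omega}\right) e^{2 \omega}}{30}

Both cases combine into a single formula in |ω|:

F(ω) = \frac{7 \pi \left(3 e^{\left|{\omega}\right|} - 2\right) e^{- 3 \left|{\omega}\right|}}{30}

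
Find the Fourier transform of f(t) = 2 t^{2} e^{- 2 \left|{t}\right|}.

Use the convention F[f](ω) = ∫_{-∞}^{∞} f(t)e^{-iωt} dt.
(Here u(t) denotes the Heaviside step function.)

F(ω) = \frac{16 \left(4 - 3 \omega^{2}\right)}{\left(\omega^{2} + 4\right)^{3}}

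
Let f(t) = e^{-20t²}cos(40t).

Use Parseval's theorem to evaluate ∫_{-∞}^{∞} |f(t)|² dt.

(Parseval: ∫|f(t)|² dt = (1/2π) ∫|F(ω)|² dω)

∫|f(t)|² dt = \frac{\sqrt{10} \sqrt{\pi} \left(1 + e^{40}\right)}{40 e^{40}}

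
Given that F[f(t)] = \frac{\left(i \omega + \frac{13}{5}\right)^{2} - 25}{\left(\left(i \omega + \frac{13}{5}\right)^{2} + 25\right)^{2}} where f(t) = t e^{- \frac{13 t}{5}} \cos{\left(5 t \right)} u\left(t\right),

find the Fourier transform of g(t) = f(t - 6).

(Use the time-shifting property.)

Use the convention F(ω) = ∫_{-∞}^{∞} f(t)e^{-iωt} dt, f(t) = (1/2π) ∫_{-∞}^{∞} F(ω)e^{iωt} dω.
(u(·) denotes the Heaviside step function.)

F[g](ω) = \frac{25 \left(\left(5 i \omega + 13\right)^{2} - 625\right) e^{- 6 i \omega}}{\left(\left(5 i \omega + 13\right)^{2} + 625\right)^{2}}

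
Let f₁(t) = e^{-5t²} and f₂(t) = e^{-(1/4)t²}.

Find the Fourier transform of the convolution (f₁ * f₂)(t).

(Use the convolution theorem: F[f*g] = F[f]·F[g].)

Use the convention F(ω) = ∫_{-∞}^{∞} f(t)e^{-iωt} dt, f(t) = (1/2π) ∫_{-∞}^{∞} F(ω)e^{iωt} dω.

F[f₁*f₂](ω) = \frac{2 \sqrt{5} \pi e^{- \frac{21 \omega^{2}}{20}}}{5}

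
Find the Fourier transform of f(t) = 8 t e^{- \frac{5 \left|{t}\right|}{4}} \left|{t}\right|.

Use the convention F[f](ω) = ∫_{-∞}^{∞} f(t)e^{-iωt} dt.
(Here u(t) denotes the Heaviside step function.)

F(ω) = \frac{8192 i \omega \left(16 \omega^{2} - 75\right)}{\left(16 \omega^{2} + 25\right)^{3}}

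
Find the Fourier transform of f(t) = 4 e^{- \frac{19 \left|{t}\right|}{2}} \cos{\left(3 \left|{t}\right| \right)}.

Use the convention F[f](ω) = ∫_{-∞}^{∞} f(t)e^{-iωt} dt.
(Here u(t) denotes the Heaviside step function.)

F(ω) = \frac{304 \left(4 \omega^{2} + 397\right)}{16 \omega^{4} + 2600 \omega^{2} + 157609}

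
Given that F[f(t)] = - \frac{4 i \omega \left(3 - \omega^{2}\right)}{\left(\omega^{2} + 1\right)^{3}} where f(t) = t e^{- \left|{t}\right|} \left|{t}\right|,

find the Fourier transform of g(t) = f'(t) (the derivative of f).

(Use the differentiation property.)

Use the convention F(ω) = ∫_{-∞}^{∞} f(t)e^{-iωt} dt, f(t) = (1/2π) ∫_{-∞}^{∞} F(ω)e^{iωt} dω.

F[g](ω) = \frac{4 \omega^{2} \left(3 - \omega^{2}\right)}{\left(\omega^{2} + 1\right)^{3}}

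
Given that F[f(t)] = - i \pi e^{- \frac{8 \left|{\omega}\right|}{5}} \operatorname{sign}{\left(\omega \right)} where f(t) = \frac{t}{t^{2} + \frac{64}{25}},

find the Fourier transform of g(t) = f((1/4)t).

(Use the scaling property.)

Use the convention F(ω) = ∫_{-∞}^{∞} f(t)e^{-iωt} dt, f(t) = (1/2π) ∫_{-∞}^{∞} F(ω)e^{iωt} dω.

F[g](ω) = - 4 i \pi e^{- \frac{32 \left|{\omega}\right|}{5}} \operatorname{sign}{\left(\omega \right)}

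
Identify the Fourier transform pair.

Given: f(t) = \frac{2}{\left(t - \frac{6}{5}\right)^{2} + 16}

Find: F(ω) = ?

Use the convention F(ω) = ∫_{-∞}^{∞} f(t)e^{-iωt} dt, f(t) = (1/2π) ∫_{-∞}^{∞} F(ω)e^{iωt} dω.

F(ω) = \frac{\pi e^{- \frac{6 i \omega}{5} - 4 \left|{\omega}\right|}}{2}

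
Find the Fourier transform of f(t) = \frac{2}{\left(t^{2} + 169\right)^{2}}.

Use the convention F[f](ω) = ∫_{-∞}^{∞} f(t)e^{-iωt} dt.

F(ω) = \frac{\pi \left(13 \left|{\omega}\right| + 1\right) e^{- 13 \left|{\omega}\right|}}{2197}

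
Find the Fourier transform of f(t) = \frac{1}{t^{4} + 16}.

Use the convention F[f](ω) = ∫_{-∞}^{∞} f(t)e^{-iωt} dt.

F(ω) = \frac{\pi e^{- \sqrt{2} \left|{\omega}\right|} \sin{\left(\sqrt{2} \left|{\omega}\right| + \frac{\pi}{4} \right)}}{8}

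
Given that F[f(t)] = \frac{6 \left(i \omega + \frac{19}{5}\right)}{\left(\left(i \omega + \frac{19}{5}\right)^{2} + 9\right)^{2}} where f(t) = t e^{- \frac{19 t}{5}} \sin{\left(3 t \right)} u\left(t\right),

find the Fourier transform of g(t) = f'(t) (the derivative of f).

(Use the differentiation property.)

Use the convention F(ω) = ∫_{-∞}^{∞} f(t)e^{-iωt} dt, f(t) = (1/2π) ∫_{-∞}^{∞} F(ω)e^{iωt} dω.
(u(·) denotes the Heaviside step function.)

F[g](ω) = \frac{750 i \omega \left(5 i \omega + 19\right)}{\left(\left(5 i \omega + 19\right)^{2} + 225\right)^{2}}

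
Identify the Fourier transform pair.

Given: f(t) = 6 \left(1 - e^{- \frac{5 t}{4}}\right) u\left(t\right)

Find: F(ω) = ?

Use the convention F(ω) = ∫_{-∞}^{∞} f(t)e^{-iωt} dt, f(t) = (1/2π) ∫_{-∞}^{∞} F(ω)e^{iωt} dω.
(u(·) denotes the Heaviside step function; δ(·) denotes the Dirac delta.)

F(ω) = 6 \pi \delta\left(\omega\right) - \frac{15 i}{2 \omega \left(i \omega + \frac{5}{4}\right)}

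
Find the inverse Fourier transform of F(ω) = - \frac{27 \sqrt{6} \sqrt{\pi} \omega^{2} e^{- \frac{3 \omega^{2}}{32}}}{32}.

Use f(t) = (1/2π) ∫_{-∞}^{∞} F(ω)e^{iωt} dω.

f(t) = 9 \left(\frac{32 t^{2}}{3} - 2\right) e^{- \frac{8 t^{2}}{3}}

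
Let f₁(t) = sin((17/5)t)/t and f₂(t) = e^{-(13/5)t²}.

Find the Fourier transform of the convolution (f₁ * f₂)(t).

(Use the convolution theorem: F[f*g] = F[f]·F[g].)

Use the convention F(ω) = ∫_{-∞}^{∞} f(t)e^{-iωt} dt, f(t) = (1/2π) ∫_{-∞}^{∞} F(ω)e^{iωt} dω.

F[f₁*f₂](ω) = \begin{cases} \frac{\sqrt{65} \pi^{\frac{3}{2}} e^{- \frac{5 \omega^{2}}{52}}}{13} & \text{for}\: \omega > - \frac{17}{5} \wedge \omega < \frac{17}{5} \\0 & \text{otherwise} \end{cases}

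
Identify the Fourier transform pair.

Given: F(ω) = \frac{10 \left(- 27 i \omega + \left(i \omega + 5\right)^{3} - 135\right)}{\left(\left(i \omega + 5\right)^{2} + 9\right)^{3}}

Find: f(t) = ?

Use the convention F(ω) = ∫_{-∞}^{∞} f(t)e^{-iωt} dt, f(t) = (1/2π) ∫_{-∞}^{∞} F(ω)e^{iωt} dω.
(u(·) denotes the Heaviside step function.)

f(t) = 5 t^{2} e^{- 5 t} \cos{\left(3 t \right)} u\left(t\right)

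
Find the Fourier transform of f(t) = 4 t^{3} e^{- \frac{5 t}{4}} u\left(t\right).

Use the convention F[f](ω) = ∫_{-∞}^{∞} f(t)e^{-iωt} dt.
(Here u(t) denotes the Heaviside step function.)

F(ω) = \frac{6144}{\left(4 i \omega + 5\right)^{4}}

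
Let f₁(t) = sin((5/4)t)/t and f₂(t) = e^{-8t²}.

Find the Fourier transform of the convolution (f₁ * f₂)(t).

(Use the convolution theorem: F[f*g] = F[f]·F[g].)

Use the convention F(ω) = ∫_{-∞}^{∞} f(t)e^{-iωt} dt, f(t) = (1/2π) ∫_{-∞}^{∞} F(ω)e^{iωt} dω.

F[f₁*f₂](ω) = \begin{cases} \frac{\sqrt{2} \pi^{\frac{3}{2}} e^{- \frac{\omega^{2}}{32}}}{4} & \text{for}\: \omega > - \frac{5}{4} \wedge \omega < \frac{5}{4} \\0 & \text{otherwise} \end{cases}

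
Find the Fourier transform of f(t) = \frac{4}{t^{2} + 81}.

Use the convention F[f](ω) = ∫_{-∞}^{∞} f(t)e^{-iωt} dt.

F(ω) = \frac{4 \pi e^{- 9 \left|{\omega}\right|}}{9}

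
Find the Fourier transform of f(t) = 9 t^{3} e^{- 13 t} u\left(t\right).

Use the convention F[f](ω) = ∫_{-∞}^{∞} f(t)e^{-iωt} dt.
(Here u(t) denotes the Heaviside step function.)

F(ω) = \frac{54}{\left(i \omega + 13\right)^{4}}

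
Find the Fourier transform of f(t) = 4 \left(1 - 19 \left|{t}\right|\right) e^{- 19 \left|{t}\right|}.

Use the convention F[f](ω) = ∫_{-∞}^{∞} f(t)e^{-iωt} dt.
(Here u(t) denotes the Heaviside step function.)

F(ω) = \frac{304 \omega^{2}}{\left(\omega^{2} + 361\right)^{2}}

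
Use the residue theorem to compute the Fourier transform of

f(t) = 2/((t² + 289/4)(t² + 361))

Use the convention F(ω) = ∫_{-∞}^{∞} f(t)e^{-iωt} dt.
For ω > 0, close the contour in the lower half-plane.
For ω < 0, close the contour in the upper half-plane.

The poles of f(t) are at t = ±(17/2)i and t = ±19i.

Let g(z) = f(z)e^{-iωz}; for large |z| the factor e^{-iωz} decays in the lower half-plane when ω > 0 and in the upper half-plane when ω < 0.

Case ω > 0 (lower half-plane, clockwise contour ⇒ F(ω) = -2πi·ΣRes):
  Res_{z = - \frac{17 i}{2}} g(z) = \frac{8 i e^{- \frac{17 \omega}{2}}}{19635}
  Res_{z = - 19 i} g(z) = - \frac{4 i e^{- 19 \omega}}{21945}
  F(ω) = -2πi·ΣRes = - \frac{8 \pi e^{- 19 \omega}}{21945} + \frac{16 \pi e^{- \frac{17 \omega}{2}}}{19635}

Case ω < 0 (upper half-plane, counterclockwise contour ⇒ F(ω) = +2πi·ΣRes):
  Res_{z = \frac{17 i}{2}} g(z) = - \frac{8 i e^{\frac{17 \omega}{2}}}{19635}
  Res_{z = 19 i} g(z) = \frac{4 i e^{19 \omega}}{21945}
  F(ω) = 2πi·ΣRes = \frac{8 \pi \left(38 e^{\frac{17 \omega}{2}} - 17 e^{19 \omega}\right)}{373065}

Both cases combine into a single formula in |ω|:

F(ω) = - \frac{8 \pi e^{- 19 \left|{\omega}\right|}}{21945} + \frac{16 \pi e^{- \frac{17 \left|{\omega}\right|}{2}}}{19635}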